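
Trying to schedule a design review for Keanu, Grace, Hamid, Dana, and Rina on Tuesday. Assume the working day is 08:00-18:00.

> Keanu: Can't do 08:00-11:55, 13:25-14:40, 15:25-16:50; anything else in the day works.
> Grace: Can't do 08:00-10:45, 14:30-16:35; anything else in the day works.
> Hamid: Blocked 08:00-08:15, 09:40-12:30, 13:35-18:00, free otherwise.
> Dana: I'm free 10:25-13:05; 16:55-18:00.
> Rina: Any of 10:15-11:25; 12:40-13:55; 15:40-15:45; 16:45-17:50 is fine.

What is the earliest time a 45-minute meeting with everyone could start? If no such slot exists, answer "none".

none

Keanu free: 11:55-13:25, 14:40-15:25, 16:50-18:00 (invert busy blocks within the working day).
Grace free: 10:45-14:30, 16:35-18:00 (invert busy blocks within the working day).
Hamid free: 08:15-09:40, 12:30-13:35 (invert busy blocks within the working day).
Dana free: 10:25-13:05, 16:55-18:00.
Rina free: 10:15-11:25, 12:40-13:55, 15:40-15:45, 16:45-17:50.
Keanu ∩ Grace: 11:55-13:25, 16:50-18:00.
Keanu ∩ Grace ∩ Hamid: 12:30-13:25.
Keanu ∩ Grace ∩ Hamid ∩ Dana: 12:30-13:05.
Keanu ∩ Grace ∩ Hamid ∩ Dana ∩ Rina: 12:40-13:05.
Those are the intersection windows.
No common window is at least 45 minutes long.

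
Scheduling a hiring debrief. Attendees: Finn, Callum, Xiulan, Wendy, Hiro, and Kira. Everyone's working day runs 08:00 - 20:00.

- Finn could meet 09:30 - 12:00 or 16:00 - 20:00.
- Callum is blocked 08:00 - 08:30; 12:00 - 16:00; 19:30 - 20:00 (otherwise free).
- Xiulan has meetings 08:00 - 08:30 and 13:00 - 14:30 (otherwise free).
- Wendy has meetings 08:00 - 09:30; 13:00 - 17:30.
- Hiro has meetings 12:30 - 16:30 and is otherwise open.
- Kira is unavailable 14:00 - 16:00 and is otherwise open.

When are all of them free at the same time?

09:30-12:00, 17:30-19:30

Finn free: 09:30-12:00, 16:00-20:00.
Callum free: 08:30-12:00, 16:00-19:30 (invert busy blocks within the working day).
Xiulan free: 08:30-13:00, 14:30-20:00 (invert busy blocks within the working day).
Wendy free: 09:30-13:00, 17:30-20:00 (invert busy blocks within the working day).
Hiro free: 08:00-12:30, 16:30-20:00 (invert busy blocks within the working day).
Kira free: 08:00-14:00, 16:00-20:00 (invert busy blocks within the working day).
Finn ∩ Callum: 09:30-12:00, 16:00-19:30.
Finn ∩ Callum ∩ Xiulan: 09:30-12:00, 16:00-19:30.
Finn ∩ Callum ∩ Xiulan ∩ Wendy: 09:30-12:00, 17:30-19:30.
Finn ∩ Callum ∩ Xiulan ∩ Wendy ∩ Hiro: 09:30-12:00, 17:30-19:30.
Finn ∩ Callum ∩ Xiulan ∩ Wendy ∩ Hiro ∩ Kira: 09:30-12:00, 17:30-19:30.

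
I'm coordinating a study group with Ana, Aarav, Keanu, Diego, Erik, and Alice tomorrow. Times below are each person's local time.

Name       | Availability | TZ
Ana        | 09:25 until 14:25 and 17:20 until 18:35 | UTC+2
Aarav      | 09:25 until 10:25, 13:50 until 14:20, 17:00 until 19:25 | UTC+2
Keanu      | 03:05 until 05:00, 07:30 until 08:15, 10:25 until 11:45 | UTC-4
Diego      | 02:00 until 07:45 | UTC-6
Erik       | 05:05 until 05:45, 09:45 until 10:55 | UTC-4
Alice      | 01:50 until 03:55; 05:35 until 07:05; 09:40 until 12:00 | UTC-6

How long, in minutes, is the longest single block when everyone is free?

0

Ana in UTC: 07:25-12:25, 15:20-16:35 (subtract 2h to convert from UTC+2).
Aarav in UTC: 07:25-08:25, 11:50-12:20, 15:00-17:25 (subtract 2h to convert from UTC+2).
Keanu in UTC: 07:05-09:00, 11:30-12:15, 14:25-15:45 (add 4h to convert from UTC-4).
Diego in UTC: 08:00-13:45 (add 6h to convert from UTC-6).
Erik in UTC: 09:05-09:45, 13:45-14:55 (add 4h to convert from UTC-4).
Alice in UTC: 07:50-09:55, 11:35-13:05, 15:40-18:00 (add 6h to convert from UTC-6).
Ana ∩ Aarav: 07:25-08:25, 11:50-12:20, 15:20-16:35.
Ana ∩ Aarav ∩ Keanu: 07:25-08:25, 11:50-12:15, 15:20-15:45.
Ana ∩ Aarav ∩ Keanu ∩ Diego: 08:00-08:25, 11:50-12:15.
Ana ∩ Aarav ∩ Keanu ∩ Diego ∩ Erik: ∅.
Ana ∩ Aarav ∩ Keanu ∩ Diego ∩ Erik ∩ Alice: ∅.
There is no time when everyone is free.
No common window exists, so the longest block is 0 minutes.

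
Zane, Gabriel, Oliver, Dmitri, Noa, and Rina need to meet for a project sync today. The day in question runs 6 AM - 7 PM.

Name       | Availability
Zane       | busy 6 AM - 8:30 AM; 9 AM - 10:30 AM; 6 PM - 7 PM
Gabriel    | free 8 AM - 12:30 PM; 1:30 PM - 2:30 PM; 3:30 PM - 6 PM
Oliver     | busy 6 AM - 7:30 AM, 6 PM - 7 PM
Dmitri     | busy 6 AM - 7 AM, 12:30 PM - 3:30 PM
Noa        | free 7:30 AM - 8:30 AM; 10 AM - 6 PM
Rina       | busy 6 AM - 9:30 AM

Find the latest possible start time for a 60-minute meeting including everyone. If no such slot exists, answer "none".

Zane free: 08:30-09:00, 10:30-18:00 (invert busy blocks within the working day).
Gabriel free: 08:00-12:30, 13:30-14:30, 15:30-18:00.
Oliver free: 07:30-18:00 (invert busy blocks within the working day).
Dmitri free: 07:00-12:30, 15:30-19:00 (invert busy blocks within the working day).
Noa free: 07:30-08:30, 10:00-18:00.
Rina free: 09:30-19:00 (invert busy blocks within the working day).
Zane ∩ Gabriel: 08:30-09:00, 10:30-12:30, 13:30-14:30, 15:30-18:00.
Zane ∩ Gabriel ∩ Oliver: 08:30-09:00, 10:30-12:30, 13:30-14:30, 15:30-18:00.
Zane ∩ Gabriel ∩ Oliver ∩ Dmitri: 08:30-09:00, 10:30-12:30, 15:30-18:00.
Zane ∩ Gabriel ∩ Oliver ∩ Dmitri ∩ Noa: 10:30-12:30, 15:30-18:00.
Zane ∩ Gabriel ∩ Oliver ∩ Dmitri ∩ Noa ∩ Rina: 10:30-12:30, 15:30-18:00.
So the common availability across everyone is 10:30-12:30, 15:30-18:00.
The last common window of at least 60 minutes is 15:30-18:00; a 60-minute meeting can start as late as 17:00 and still end by 18:00.

17:00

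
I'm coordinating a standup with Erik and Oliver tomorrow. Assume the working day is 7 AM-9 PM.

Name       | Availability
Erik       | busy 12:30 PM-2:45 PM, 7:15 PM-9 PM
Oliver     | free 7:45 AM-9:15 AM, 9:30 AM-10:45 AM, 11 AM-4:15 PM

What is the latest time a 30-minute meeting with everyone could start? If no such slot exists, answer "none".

15:45

Erik free: 07:00-12:30, 14:45-19:15 (invert busy blocks within the working day).
Oliver free: 07:45-09:15, 09:30-10:45, 11:00-16:15.
Erik ∩ Oliver: 07:45-09:15, 09:30-10:45, 11:00-12:30, 14:45-16:15.
The last common window of at least 30 minutes is 14:45-16:15; a 30-minute meeting can start as late as 15:45 and still end by 16:15.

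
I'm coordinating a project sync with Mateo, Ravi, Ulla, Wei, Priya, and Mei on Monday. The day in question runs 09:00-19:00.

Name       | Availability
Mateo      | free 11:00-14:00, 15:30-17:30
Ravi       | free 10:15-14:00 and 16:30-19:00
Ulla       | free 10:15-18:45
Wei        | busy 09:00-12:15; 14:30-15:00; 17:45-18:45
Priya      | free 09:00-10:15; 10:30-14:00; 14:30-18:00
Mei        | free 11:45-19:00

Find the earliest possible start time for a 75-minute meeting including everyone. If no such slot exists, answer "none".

Mateo free: 11:00-14:00, 15:30-17:30.
Ravi free: 10:15-14:00, 16:30-19:00.
Ulla free: 10:15-18:45.
Wei free: 12:15-14:30, 15:00-17:45, 18:45-19:00 (invert busy blocks within the working day).
Priya free: 09:00-10:15, 10:30-14:00, 14:30-18:00.
Mei free: 11:45-19:00.
Mateo ∩ Ravi: 11:00-14:00, 16:30-17:30.
Mateo ∩ Ravi ∩ Ulla: 11:00-14:00, 16:30-17:30.
Mateo ∩ Ravi ∩ Ulla ∩ Wei: 12:15-14:00, 16:30-17:30.
Mateo ∩ Ravi ∩ Ulla ∩ Wei ∩ Priya: 12:15-14:00, 16:30-17:30.
Mateo ∩ Ravi ∩ Ulla ∩ Wei ∩ Priya ∩ Mei: 12:15-14:00, 16:30-17:30.
The first common window of at least 75 minutes is 12:15-14:00, so the earliest start is 12:15.

12:15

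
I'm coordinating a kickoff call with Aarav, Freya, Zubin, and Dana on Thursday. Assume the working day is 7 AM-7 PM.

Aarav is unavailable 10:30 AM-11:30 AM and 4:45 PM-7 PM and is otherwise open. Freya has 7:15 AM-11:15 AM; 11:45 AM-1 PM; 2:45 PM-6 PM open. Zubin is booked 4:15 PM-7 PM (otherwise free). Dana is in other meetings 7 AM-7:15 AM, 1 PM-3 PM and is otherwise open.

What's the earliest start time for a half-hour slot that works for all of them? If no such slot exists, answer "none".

Aarav free: 07:00-10:30, 11:30-16:45 (invert busy blocks within the working day).
Freya free: 07:15-11:15, 11:45-13:00, 14:45-18:00.
Zubin free: 07:00-16:15 (invert busy blocks within the working day).
Dana free: 07:15-13:00, 15:00-19:00 (invert busy blocks within the working day).
Aarav ∩ Freya: 07:15-10:30, 11:45-13:00, 14:45-16:45.
Aarav ∩ Freya ∩ Zubin: 07:15-10:30, 11:45-13:00, 14:45-16:15.
Aarav ∩ Freya ∩ Zubin ∩ Dana: 07:15-10:30, 11:45-13:00, 15:00-16:15.
Those are the intersection windows.
The first common window of at least 30 minutes is 07:15-10:30, so the earliest start is 07:15.

07:15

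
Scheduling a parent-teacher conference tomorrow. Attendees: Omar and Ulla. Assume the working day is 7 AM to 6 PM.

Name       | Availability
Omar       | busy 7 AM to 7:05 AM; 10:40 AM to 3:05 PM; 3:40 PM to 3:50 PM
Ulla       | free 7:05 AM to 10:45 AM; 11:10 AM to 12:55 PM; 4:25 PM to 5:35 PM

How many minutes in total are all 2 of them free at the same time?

Omar free: 07:05-10:40, 15:05-15:40, 15:50-18:00 (invert busy blocks within the working day).
Ulla free: 07:05-10:45, 11:10-12:55, 16:25-17:35.
Omar ∩ Ulla: 07:05-10:40, 16:25-17:35.
Summing the common windows: 215 + 70 = 285 minutes.

285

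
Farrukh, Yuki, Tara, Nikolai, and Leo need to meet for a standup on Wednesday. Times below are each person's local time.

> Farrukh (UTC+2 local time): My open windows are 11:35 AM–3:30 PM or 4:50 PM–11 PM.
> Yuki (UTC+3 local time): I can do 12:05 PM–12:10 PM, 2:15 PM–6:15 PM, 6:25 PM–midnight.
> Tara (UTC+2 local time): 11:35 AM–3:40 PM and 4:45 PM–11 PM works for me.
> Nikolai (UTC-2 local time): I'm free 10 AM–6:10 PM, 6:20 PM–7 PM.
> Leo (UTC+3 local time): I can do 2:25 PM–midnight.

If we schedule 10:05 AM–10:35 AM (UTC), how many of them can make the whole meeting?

2

Farrukh in UTC: 09:35-13:30, 14:50-21:00 (subtract 2h to convert from UTC+2).
Yuki in UTC: 09:05-09:10, 11:15-15:15, 15:25-21:00 (subtract 3h to convert from UTC+3).
Tara in UTC: 09:35-13:40, 14:45-21:00 (subtract 2h to convert from UTC+2).
Nikolai in UTC: 12:00-20:10, 20:20-21:00 (add 2h to convert from UTC-2).
Leo in UTC: 11:25-21:00 (subtract 3h to convert from UTC+3).
Farrukh and Tara can make the full 10:05-10:35 slot — that's 2.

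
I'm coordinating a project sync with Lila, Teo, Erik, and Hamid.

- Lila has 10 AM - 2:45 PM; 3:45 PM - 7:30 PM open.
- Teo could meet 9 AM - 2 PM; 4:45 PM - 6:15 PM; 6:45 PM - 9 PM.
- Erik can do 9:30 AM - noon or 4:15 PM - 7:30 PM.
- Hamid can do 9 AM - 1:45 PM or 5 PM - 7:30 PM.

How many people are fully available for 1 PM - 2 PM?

Lila and Teo can make the full 13:00-14:00 slot — that's 2.

2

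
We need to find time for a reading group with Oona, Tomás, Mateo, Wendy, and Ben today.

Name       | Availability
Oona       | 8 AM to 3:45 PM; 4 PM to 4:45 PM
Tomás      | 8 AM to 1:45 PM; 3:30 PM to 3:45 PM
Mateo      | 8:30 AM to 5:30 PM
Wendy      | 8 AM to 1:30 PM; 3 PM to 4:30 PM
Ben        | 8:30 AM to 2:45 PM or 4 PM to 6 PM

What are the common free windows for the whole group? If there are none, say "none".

Oona ∩ Tomás: 08:00-13:45, 15:30-15:45.
Oona ∩ Tomás ∩ Mateo: 08:30-13:45, 15:30-15:45.
Oona ∩ Tomás ∩ Mateo ∩ Wendy: 08:30-13:30, 15:30-15:45.
Oona ∩ Tomás ∩ Mateo ∩ Wendy ∩ Ben: 08:30-13:30.

08:30-13:30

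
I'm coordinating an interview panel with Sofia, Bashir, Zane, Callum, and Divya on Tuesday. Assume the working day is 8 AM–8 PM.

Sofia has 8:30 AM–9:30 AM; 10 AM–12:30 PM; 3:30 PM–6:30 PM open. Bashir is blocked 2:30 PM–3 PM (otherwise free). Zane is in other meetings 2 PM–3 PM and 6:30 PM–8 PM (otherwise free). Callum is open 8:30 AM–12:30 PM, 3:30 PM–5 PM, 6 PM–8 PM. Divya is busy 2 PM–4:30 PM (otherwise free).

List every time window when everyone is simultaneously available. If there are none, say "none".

08:30-09:30, 10:00-12:30, 16:30-17:00, 18:00-18:30

Sofia free: 08:30-09:30, 10:00-12:30, 15:30-18:30.
Bashir free: 08:00-14:30, 15:00-20:00 (invert busy blocks within the working day).
Zane free: 08:00-14:00, 15:00-18:30 (invert busy blocks within the working day).
Callum free: 08:30-12:30, 15:30-17:00, 18:00-20:00.
Divya free: 08:00-14:00, 16:30-20:00 (invert busy blocks within the working day).
Sofia ∩ Bashir: 08:30-09:30, 10:00-12:30, 15:30-18:30.
Sofia ∩ Bashir ∩ Zane: 08:30-09:30, 10:00-12:30, 15:30-18:30.
Sofia ∩ Bashir ∩ Zane ∩ Callum: 08:30-09:30, 10:00-12:30, 15:30-17:00, 18:00-18:30.
Sofia ∩ Bashir ∩ Zane ∩ Callum ∩ Divya: 08:30-09:30, 10:00-12:30, 16:30-17:00, 18:00-18:30.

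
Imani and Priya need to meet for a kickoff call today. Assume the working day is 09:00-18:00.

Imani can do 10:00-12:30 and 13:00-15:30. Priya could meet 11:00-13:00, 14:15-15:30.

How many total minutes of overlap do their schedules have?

165

Imani ∩ Priya: 11:00-12:30, 14:15-15:30.
Summing the common windows: 90 + 75 = 165 minutes.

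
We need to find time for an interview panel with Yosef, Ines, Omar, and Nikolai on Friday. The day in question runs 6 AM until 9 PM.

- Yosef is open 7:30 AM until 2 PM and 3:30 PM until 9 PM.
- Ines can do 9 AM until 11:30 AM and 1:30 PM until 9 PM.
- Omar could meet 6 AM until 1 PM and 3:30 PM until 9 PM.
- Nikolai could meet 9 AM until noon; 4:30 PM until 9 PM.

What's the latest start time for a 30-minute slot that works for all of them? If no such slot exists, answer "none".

20:30

Yosef ∩ Ines: 09:00-11:30, 13:30-14:00, 15:30-21:00.
Yosef ∩ Ines ∩ Omar: 09:00-11:30, 15:30-21:00.
Yosef ∩ Ines ∩ Omar ∩ Nikolai: 09:00-11:30, 16:30-21:00.
The last common window of at least 30 minutes is 16:30-21:00; a 30-minute meeting can start as late as 20:30 and still end by 21:00.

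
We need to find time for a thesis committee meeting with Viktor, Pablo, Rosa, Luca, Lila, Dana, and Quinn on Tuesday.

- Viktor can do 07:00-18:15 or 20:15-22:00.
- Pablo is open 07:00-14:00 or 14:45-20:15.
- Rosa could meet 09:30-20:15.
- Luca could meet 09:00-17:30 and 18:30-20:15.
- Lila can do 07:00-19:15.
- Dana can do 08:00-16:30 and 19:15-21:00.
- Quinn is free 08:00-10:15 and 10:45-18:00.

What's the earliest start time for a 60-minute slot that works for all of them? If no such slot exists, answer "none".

10:45

Viktor ∩ Pablo: 07:00-14:00, 14:45-18:15.
Viktor ∩ Pablo ∩ Rosa: 09:30-14:00, 14:45-18:15.
Viktor ∩ Pablo ∩ Rosa ∩ Luca: 09:30-14:00, 14:45-17:30.
Viktor ∩ Pablo ∩ Rosa ∩ Luca ∩ Lila: 09:30-14:00, 14:45-17:30.
Viktor ∩ Pablo ∩ Rosa ∩ Luca ∩ Lila ∩ Dana: 09:30-14:00, 14:45-16:30.
Viktor ∩ Pablo ∩ Rosa ∩ Luca ∩ Lila ∩ Dana ∩ Quinn: 09:30-10:15, 10:45-14:00, 14:45-16:30.
The first common window of at least 60 minutes is 10:45-14:00, so the earliest start is 10:45.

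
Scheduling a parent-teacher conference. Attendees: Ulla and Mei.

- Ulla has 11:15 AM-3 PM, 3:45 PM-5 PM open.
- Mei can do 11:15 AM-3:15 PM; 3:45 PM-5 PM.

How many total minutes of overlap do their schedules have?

300

Ulla ∩ Mei: 11:15-15:00, 15:45-17:00.
Summing the common windows: 225 + 75 = 300 minutes.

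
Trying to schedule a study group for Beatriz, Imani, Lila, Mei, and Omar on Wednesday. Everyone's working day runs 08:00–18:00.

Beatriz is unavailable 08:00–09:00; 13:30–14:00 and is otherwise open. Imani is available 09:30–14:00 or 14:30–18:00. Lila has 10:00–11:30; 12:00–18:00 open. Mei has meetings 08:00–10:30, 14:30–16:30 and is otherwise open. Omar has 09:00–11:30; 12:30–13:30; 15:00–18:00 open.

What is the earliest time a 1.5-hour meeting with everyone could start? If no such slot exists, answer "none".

Beatriz free: 09:00-13:30, 14:00-18:00 (invert busy blocks within the working day).
Imani free: 09:30-14:00, 14:30-18:00.
Lila free: 10:00-11:30, 12:00-18:00.
Mei free: 10:30-14:30, 16:30-18:00 (invert busy blocks within the working day).
Omar free: 09:00-11:30, 12:30-13:30, 15:00-18:00.
Beatriz ∩ Imani: 09:30-13:30, 14:30-18:00.
Beatriz ∩ Imani ∩ Lila: 10:00-11:30, 12:00-13:30, 14:30-18:00.
Beatriz ∩ Imani ∩ Lila ∩ Mei: 10:30-11:30, 12:00-13:30, 16:30-18:00.
Beatriz ∩ Imani ∩ Lila ∩ Mei ∩ Omar: 10:30-11:30, 12:30-13:30, 16:30-18:00.
The first common window of at least 90 minutes is 16:30-18:00, so the earliest start is 16:30.

16:30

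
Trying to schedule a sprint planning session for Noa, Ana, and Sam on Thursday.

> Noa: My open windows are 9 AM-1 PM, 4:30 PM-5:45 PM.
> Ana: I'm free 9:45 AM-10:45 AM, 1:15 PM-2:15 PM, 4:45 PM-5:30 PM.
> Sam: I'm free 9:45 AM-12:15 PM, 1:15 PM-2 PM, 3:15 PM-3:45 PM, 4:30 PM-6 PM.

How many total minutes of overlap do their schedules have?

105

Noa ∩ Ana: 09:45-10:45, 16:45-17:30.
Noa ∩ Ana ∩ Sam: 09:45-10:45, 16:45-17:30.
So the common availability across everyone is 09:45-10:45, 16:45-17:30.
Summing the common windows: 60 + 45 = 105 minutes.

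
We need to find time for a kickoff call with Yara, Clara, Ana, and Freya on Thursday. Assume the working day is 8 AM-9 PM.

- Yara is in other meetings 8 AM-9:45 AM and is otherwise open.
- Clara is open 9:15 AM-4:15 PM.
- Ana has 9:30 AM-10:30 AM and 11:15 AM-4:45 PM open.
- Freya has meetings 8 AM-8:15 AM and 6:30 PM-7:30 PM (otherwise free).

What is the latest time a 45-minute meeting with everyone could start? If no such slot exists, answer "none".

Yara free: 09:45-21:00 (invert busy blocks within the working day).
Clara free: 09:15-16:15.
Ana free: 09:30-10:30, 11:15-16:45.
Freya free: 08:15-18:30, 19:30-21:00 (invert busy blocks within the working day).
Yara ∩ Clara: 09:45-16:15.
Yara ∩ Clara ∩ Ana: 09:45-10:30, 11:15-16:15.
Yara ∩ Clara ∩ Ana ∩ Freya: 09:45-10:30, 11:15-16:15.
The last common window of at least 45 minutes is 11:15-16:15; a 45-minute meeting can start as late as 15:30 and still end by 16:15.

15:30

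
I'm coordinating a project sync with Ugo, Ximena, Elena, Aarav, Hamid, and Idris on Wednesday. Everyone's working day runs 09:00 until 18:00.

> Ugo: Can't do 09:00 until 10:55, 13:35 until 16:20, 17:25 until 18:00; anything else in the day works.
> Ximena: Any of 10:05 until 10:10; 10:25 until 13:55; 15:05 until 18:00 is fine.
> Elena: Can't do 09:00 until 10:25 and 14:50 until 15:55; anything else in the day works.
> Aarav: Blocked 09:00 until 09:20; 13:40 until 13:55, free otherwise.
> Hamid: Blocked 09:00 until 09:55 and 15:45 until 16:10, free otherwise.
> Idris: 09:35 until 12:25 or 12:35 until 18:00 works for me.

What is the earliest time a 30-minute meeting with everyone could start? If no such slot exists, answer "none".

10:55

Ugo free: 10:55-13:35, 16:20-17:25 (invert busy blocks within the working day).
Ximena free: 10:05-10:10, 10:25-13:55, 15:05-18:00.
Elena free: 10:25-14:50, 15:55-18:00 (invert busy blocks within the working day).
Aarav free: 09:20-13:40, 13:55-18:00 (invert busy blocks within the working day).
Hamid free: 09:55-15:45, 16:10-18:00 (invert busy blocks within the working day).
Idris free: 09:35-12:25, 12:35-18:00.
Ugo ∩ Ximena: 10:55-13:35, 16:20-17:25.
Ugo ∩ Ximena ∩ Elena: 10:55-13:35, 16:20-17:25.
Ugo ∩ Ximena ∩ Elena ∩ Aarav: 10:55-13:35, 16:20-17:25.
Ugo ∩ Ximena ∩ Elena ∩ Aarav ∩ Hamid: 10:55-13:35, 16:20-17:25.
Ugo ∩ Ximena ∩ Elena ∩ Aarav ∩ Hamid ∩ Idris: 10:55-12:25, 12:35-13:35, 16:20-17:25.
The first common window of at least 30 minutes is 10:55-12:25, so the earliest start is 10:55.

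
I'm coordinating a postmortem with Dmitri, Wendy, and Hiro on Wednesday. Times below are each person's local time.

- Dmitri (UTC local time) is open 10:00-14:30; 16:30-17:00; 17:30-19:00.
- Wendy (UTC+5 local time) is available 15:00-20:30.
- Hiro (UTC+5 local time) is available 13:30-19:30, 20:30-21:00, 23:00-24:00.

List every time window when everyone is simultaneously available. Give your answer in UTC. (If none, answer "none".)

Dmitri in UTC: 10:00-14:30, 16:30-17:00, 17:30-19:00.
Wendy in UTC: 10:00-15:30 (subtract 5h to convert from UTC+5).
Hiro in UTC: 08:30-14:30, 15:30-16:00, 18:00-19:00 (subtract 5h to convert from UTC+5).
Dmitri ∩ Wendy: 10:00-14:30.
Dmitri ∩ Wendy ∩ Hiro: 10:00-14:30.

10:00-14:30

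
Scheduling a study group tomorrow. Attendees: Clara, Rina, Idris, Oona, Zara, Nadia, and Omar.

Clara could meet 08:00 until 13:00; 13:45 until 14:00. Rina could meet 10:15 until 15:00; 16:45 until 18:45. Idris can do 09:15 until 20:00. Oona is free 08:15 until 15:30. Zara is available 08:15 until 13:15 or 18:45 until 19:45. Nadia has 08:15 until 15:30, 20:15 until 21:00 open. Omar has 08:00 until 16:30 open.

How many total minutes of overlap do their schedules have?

Clara ∩ Rina: 10:15-13:00, 13:45-14:00.
Clara ∩ Rina ∩ Idris: 10:15-13:00, 13:45-14:00.
Clara ∩ Rina ∩ Idris ∩ Oona: 10:15-13:00, 13:45-14:00.
Clara ∩ Rina ∩ Idris ∩ Oona ∩ Zara: 10:15-13:00.
Clara ∩ Rina ∩ Idris ∩ Oona ∩ Zara ∩ Nadia: 10:15-13:00.
Clara ∩ Rina ∩ Idris ∩ Oona ∩ Zara ∩ Nadia ∩ Omar: 10:15-13:00.
That's a single block of 165 minutes.

165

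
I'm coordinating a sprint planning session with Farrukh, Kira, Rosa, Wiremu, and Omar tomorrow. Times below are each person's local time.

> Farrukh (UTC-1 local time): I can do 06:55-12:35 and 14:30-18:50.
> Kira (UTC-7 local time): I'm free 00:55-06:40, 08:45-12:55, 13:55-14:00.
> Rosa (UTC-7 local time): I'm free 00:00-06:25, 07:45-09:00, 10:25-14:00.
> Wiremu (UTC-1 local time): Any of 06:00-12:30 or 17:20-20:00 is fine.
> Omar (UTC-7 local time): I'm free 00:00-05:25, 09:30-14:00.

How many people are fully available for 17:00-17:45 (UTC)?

Farrukh in UTC: 07:55-13:35, 15:30-19:50 (add 1h to convert from UTC-1).
Kira in UTC: 07:55-13:40, 15:45-19:55, 20:55-21:00 (add 7h to convert from UTC-7).
Rosa in UTC: 07:00-13:25, 14:45-16:00, 17:25-21:00 (add 7h to convert from UTC-7).
Wiremu in UTC: 07:00-13:30, 18:20-21:00 (add 1h to convert from UTC-1).
Omar in UTC: 07:00-12:25, 16:30-21:00 (add 7h to convert from UTC-7).
Farrukh, Kira, and Omar can make the full 17:00-17:45 slot — that's 3.

3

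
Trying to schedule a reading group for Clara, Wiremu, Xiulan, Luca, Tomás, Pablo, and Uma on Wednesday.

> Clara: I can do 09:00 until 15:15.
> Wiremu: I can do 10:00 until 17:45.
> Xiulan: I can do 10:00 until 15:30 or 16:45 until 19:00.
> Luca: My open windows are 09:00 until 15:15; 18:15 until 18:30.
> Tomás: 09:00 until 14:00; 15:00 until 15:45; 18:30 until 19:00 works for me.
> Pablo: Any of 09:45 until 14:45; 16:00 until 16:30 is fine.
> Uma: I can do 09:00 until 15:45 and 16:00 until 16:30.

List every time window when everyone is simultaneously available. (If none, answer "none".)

10:00-14:00

Clara ∩ Wiremu: 10:00-15:15.
Clara ∩ Wiremu ∩ Xiulan: 10:00-15:15.
Clara ∩ Wiremu ∩ Xiulan ∩ Luca: 10:00-15:15.
Clara ∩ Wiremu ∩ Xiulan ∩ Luca ∩ Tomás: 10:00-14:00, 15:00-15:15.
Clara ∩ Wiremu ∩ Xiulan ∩ Luca ∩ Tomás ∩ Pablo: 10:00-14:00.
Clara ∩ Wiremu ∩ Xiulan ∩ Luca ∩ Tomás ∩ Pablo ∩ Uma: 10:00-14:00.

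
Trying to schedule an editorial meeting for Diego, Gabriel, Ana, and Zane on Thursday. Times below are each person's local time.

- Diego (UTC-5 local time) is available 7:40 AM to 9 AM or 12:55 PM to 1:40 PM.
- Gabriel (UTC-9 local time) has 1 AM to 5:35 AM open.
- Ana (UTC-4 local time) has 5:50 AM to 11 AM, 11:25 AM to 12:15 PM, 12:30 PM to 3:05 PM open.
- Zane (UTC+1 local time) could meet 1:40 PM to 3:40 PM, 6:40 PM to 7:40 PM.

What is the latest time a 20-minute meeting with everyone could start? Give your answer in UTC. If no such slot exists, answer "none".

13:40

Diego in UTC: 12:40-14:00, 17:55-18:40 (add 5h to convert from UTC-5).
Gabriel in UTC: 10:00-14:35 (add 9h to convert from UTC-9).
Ana in UTC: 09:50-15:00, 15:25-16:15, 16:30-19:05 (add 4h to convert from UTC-4).
Zane in UTC: 12:40-14:40, 17:40-18:40 (subtract 1h to convert from UTC+1).
Diego ∩ Gabriel: 12:40-14:00.
Diego ∩ Gabriel ∩ Ana: 12:40-14:00.
Diego ∩ Gabriel ∩ Ana ∩ Zane: 12:40-14:00.
So the common availability across everyone is 12:40-14:00.
The last common window of at least 20 minutes is 12:40-14:00; a 20-minute meeting can start as late as 13:40 and still end by 14:00.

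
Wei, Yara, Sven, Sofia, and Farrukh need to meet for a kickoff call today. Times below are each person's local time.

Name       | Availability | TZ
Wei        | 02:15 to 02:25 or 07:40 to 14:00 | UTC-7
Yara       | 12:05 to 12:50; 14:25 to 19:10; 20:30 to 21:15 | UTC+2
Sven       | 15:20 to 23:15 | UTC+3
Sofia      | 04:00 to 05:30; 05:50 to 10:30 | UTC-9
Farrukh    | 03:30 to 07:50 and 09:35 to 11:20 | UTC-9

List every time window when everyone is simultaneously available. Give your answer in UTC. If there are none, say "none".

Wei in UTC: 09:15-09:25, 14:40-21:00 (add 7h to convert from UTC-7).
Yara in UTC: 10:05-10:50, 12:25-17:10, 18:30-19:15 (subtract 2h to convert from UTC+2).
Sven in UTC: 12:20-20:15 (subtract 3h to convert from UTC+3).
Sofia in UTC: 13:00-14:30, 14:50-19:30 (add 9h to convert from UTC-9).
Farrukh in UTC: 12:30-16:50, 18:35-20:20 (add 9h to convert from UTC-9).
Wei ∩ Yara: 14:40-17:10, 18:30-19:15.
Wei ∩ Yara ∩ Sven: 14:40-17:10, 18:30-19:15.
Wei ∩ Yara ∩ Sven ∩ Sofia: 14:50-17:10, 18:30-19:15.
Wei ∩ Yara ∩ Sven ∩ Sofia ∩ Farrukh: 14:50-16:50, 18:35-19:15.

14:50-16:50, 18:35-19:15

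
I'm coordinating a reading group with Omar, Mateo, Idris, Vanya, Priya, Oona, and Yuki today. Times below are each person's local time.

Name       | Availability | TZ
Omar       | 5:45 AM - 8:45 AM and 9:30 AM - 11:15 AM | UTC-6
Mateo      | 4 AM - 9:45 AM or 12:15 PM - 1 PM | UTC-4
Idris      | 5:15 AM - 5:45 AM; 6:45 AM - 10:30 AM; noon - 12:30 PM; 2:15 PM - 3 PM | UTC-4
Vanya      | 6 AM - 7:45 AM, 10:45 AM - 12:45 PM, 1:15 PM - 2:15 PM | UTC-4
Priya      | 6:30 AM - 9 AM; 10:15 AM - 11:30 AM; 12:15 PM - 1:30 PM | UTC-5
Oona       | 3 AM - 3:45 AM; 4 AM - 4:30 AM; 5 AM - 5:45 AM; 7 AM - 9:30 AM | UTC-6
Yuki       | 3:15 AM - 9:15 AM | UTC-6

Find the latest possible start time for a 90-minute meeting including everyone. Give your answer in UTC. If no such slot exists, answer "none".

Omar in UTC: 11:45-14:45, 15:30-17:15 (add 6h to convert from UTC-6).
Mateo in UTC: 08:00-13:45, 16:15-17:00 (add 4h to convert from UTC-4).
Idris in UTC: 09:15-09:45, 10:45-14:30, 16:00-16:30, 18:15-19:00 (add 4h to convert from UTC-4).
Vanya in UTC: 10:00-11:45, 14:45-16:45, 17:15-18:15 (add 4h to convert from UTC-4).
Priya in UTC: 11:30-14:00, 15:15-16:30, 17:15-18:30 (add 5h to convert from UTC-5).
Oona in UTC: 09:00-09:45, 10:00-10:30, 11:00-11:45, 13:00-15:30 (add 6h to convert from UTC-6).
Yuki in UTC: 09:15-15:15 (add 6h to convert from UTC-6).
Omar ∩ Mateo: 11:45-13:45, 16:15-17:00.
Omar ∩ Mateo ∩ Idris: 11:45-13:45, 16:15-16:30.
Omar ∩ Mateo ∩ Idris ∩ Vanya: 16:15-16:30.
Omar ∩ Mateo ∩ Idris ∩ Vanya ∩ Priya: 16:15-16:30.
Omar ∩ Mateo ∩ Idris ∩ Vanya ∩ Priya ∩ Oona: ∅.
Omar ∩ Mateo ∩ Idris ∩ Vanya ∩ Priya ∩ Oona ∩ Yuki: ∅.
There is no time when everyone is free.
No common window is at least 90 minutes long.

none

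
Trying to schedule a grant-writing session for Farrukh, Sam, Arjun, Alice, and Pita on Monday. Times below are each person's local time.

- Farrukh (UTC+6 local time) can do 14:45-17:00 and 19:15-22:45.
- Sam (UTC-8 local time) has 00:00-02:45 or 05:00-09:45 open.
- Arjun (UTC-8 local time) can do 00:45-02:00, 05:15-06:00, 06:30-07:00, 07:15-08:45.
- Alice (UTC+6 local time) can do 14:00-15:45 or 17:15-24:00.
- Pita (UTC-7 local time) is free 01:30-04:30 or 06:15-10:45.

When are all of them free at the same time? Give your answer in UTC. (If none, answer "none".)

Farrukh in UTC: 08:45-11:00, 13:15-16:45 (subtract 6h to convert from UTC+6).
Sam in UTC: 08:00-10:45, 13:00-17:45 (add 8h to convert from UTC-8).
Arjun in UTC: 08:45-10:00, 13:15-14:00, 14:30-15:00, 15:15-16:45 (add 8h to convert from UTC-8).
Alice in UTC: 08:00-09:45, 11:15-18:00 (subtract 6h to convert from UTC+6).
Pita in UTC: 08:30-11:30, 13:15-17:45 (add 7h to convert from UTC-7).
Farrukh ∩ Sam: 08:45-10:45, 13:15-16:45.
Farrukh ∩ Sam ∩ Arjun: 08:45-10:00, 13:15-14:00, 14:30-15:00, 15:15-16:45.
Farrukh ∩ Sam ∩ Arjun ∩ Alice: 08:45-09:45, 13:15-14:00, 14:30-15:00, 15:15-16:45.
Farrukh ∩ Sam ∩ Arjun ∩ Alice ∩ Pita: 08:45-09:45, 13:15-14:00, 14:30-15:00, 15:15-16:45.
So the common availability across everyone is 08:45-09:45, 13:15-14:00, 14:30-15:00, 15:15-16:45.

08:45-09:45, 13:15-14:00, 14:30-15:00, 15:15-16:45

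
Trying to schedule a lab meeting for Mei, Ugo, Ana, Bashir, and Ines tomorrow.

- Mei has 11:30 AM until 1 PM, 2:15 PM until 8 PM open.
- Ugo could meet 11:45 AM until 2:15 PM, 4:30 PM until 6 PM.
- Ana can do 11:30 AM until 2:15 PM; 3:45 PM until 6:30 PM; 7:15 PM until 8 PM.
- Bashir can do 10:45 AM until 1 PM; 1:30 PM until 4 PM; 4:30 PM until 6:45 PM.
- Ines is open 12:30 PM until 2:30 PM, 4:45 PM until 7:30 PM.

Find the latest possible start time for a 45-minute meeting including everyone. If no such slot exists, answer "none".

Mei ∩ Ugo: 11:45-13:00, 16:30-18:00.
Mei ∩ Ugo ∩ Ana: 11:45-13:00, 16:30-18:00.
Mei ∩ Ugo ∩ Ana ∩ Bashir: 11:45-13:00, 16:30-18:00.
Mei ∩ Ugo ∩ Ana ∩ Bashir ∩ Ines: 12:30-13:00, 16:45-18:00.
The last common window of at least 45 minutes is 16:45-18:00; a 45-minute meeting can start as late as 17:15 and still end by 18:00.

17:15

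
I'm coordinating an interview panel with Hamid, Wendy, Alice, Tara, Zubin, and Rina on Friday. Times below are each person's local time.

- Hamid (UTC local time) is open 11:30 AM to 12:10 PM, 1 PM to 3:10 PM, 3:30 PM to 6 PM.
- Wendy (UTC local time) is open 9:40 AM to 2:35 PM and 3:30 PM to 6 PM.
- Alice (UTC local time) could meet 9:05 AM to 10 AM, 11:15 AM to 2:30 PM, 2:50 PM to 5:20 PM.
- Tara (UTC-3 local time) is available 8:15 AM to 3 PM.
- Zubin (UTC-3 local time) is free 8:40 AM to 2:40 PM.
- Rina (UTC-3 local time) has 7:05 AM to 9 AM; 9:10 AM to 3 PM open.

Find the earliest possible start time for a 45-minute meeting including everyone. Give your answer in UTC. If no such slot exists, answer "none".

Hamid in UTC: 11:30-12:10, 13:00-15:10, 15:30-18:00.
Wendy in UTC: 09:40-14:35, 15:30-18:00.
Alice in UTC: 09:05-10:00, 11:15-14:30, 14:50-17:20.
Tara in UTC: 11:15-18:00 (add 3h to convert from UTC-3).
Zubin in UTC: 11:40-17:40 (add 3h to convert from UTC-3).
Rina in UTC: 10:05-12:00, 12:10-18:00 (add 3h to convert from UTC-3).
Hamid ∩ Wendy: 11:30-12:10, 13:00-14:35, 15:30-18:00.
Hamid ∩ Wendy ∩ Alice: 11:30-12:10, 13:00-14:30, 15:30-17:20.
Hamid ∩ Wendy ∩ Alice ∩ Tara: 11:30-12:10, 13:00-14:30, 15:30-17:20.
Hamid ∩ Wendy ∩ Alice ∩ Tara ∩ Zubin: 11:40-12:10, 13:00-14:30, 15:30-17:20.
Hamid ∩ Wendy ∩ Alice ∩ Tara ∩ Zubin ∩ Rina: 11:40-12:00, 13:00-14:30, 15:30-17:20.
The first common window of at least 45 minutes is 13:00-14:30, so the earliest start is 13:00.

13:00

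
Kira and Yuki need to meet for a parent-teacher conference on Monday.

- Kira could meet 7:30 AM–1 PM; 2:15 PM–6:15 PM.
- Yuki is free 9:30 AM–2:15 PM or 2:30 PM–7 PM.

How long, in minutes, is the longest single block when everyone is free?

225

Kira ∩ Yuki: 09:30-13:00, 14:30-18:15.
The longest is 14:30-18:15 at 225 minutes.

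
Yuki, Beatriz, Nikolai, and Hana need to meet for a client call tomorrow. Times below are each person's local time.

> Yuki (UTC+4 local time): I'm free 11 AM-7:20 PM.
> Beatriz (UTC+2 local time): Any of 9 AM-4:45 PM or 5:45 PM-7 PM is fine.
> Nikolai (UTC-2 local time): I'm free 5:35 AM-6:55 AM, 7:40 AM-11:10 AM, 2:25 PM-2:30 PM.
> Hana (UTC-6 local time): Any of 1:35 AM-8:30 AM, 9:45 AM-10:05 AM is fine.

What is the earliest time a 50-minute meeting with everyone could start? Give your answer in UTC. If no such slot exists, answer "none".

Yuki in UTC: 07:00-15:20 (subtract 4h to convert from UTC+4).
Beatriz in UTC: 07:00-14:45, 15:45-17:00 (subtract 2h to convert from UTC+2).
Nikolai in UTC: 07:35-08:55, 09:40-13:10, 16:25-16:30 (add 2h to convert from UTC-2).
Hana in UTC: 07:35-14:30, 15:45-16:05 (add 6h to convert from UTC-6).
Yuki ∩ Beatriz: 07:00-14:45.
Yuki ∩ Beatriz ∩ Nikolai: 07:35-08:55, 09:40-13:10.
Yuki ∩ Beatriz ∩ Nikolai ∩ Hana: 07:35-08:55, 09:40-13:10.
The first common window of at least 50 minutes is 07:35-08:55, so the earliest start is 07:35.

07:35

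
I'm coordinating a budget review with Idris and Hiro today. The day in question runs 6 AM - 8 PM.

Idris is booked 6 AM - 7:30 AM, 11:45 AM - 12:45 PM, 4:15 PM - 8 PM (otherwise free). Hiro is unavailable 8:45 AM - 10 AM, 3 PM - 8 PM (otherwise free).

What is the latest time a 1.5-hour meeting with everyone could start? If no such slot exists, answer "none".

13:30

Idris free: 07:30-11:45, 12:45-16:15 (invert busy blocks within the working day).
Hiro free: 06:00-08:45, 10:00-15:00 (invert busy blocks within the working day).
Idris ∩ Hiro: 07:30-08:45, 10:00-11:45, 12:45-15:00.
The last common window of at least 90 minutes is 12:45-15:00; a 90-minute meeting can start as late as 13:30 and still end by 15:00.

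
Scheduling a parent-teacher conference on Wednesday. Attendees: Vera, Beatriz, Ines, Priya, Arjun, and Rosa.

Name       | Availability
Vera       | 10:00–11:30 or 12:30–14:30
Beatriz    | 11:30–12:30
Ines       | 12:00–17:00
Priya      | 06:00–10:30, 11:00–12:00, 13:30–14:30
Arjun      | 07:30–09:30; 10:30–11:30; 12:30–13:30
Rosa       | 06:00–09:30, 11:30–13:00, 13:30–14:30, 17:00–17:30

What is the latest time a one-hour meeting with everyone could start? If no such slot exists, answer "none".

Vera ∩ Beatriz: ∅.
Vera ∩ Beatriz ∩ Ines: ∅.
Vera ∩ Beatriz ∩ Ines ∩ Priya: ∅.
Vera ∩ Beatriz ∩ Ines ∩ Priya ∩ Arjun: ∅.
Vera ∩ Beatriz ∩ Ines ∩ Priya ∩ Arjun ∩ Rosa: ∅.
There is no time when everyone is free.
No common window is at least 60 minutes long.

none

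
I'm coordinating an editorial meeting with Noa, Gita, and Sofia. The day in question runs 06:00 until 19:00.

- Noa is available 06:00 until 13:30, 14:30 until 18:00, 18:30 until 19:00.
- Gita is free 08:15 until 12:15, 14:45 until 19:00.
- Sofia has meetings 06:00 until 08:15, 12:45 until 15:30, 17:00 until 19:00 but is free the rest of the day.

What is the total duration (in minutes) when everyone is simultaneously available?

330

Noa free: 06:00-13:30, 14:30-18:00, 18:30-19:00.
Gita free: 08:15-12:15, 14:45-19:00.
Sofia free: 08:15-12:45, 15:30-17:00 (invert busy blocks within the working day).
Noa ∩ Gita: 08:15-12:15, 14:45-18:00, 18:30-19:00.
Noa ∩ Gita ∩ Sofia: 08:15-12:15, 15:30-17:00.
Summing the common windows: 240 + 90 = 330 minutes.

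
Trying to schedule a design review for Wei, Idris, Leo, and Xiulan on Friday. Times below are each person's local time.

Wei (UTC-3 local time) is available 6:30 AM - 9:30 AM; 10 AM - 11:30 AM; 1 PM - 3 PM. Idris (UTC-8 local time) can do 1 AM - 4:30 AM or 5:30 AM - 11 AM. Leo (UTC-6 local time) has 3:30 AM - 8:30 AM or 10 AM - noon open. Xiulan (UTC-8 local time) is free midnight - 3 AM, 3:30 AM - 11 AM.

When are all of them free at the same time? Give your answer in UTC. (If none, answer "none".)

09:30-11:00, 11:30-12:30, 13:30-14:30, 16:00-18:00

Wei in UTC: 09:30-12:30, 13:00-14:30, 16:00-18:00 (add 3h to convert from UTC-3).
Idris in UTC: 09:00-12:30, 13:30-19:00 (add 8h to convert from UTC-8).
Leo in UTC: 09:30-14:30, 16:00-18:00 (add 6h to convert from UTC-6).
Xiulan in UTC: 08:00-11:00, 11:30-19:00 (add 8h to convert from UTC-8).
Wei ∩ Idris: 09:30-12:30, 13:30-14:30, 16:00-18:00.
Wei ∩ Idris ∩ Leo: 09:30-12:30, 13:30-14:30, 16:00-18:00.
Wei ∩ Idris ∩ Leo ∩ Xiulan: 09:30-11:00, 11:30-12:30, 13:30-14:30, 16:00-18:00.
So the common availability across everyone is 09:30-11:00, 11:30-12:30, 13:30-14:30, 16:00-18:00.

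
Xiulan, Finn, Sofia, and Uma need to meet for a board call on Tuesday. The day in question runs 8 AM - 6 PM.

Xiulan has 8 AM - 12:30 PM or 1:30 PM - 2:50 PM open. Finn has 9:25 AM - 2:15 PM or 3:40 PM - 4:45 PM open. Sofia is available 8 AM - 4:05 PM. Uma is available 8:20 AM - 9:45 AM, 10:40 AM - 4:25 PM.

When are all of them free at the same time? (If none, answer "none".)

09:25-09:45, 10:40-12:30, 13:30-14:15

Xiulan ∩ Finn: 09:25-12:30, 13:30-14:15.
Xiulan ∩ Finn ∩ Sofia: 09:25-12:30, 13:30-14:15.
Xiulan ∩ Finn ∩ Sofia ∩ Uma: 09:25-09:45, 10:40-12:30, 13:30-14:15.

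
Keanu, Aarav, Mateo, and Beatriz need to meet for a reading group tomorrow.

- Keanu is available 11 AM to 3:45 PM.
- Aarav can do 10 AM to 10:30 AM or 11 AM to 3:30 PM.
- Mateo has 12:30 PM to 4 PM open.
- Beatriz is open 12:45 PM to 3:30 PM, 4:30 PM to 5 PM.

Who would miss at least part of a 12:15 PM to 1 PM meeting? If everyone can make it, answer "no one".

Keanu: free for 12:15-13:00. Aarav: free for 12:15-13:00. Mateo: not fully free for 12:15-13:00. Beatriz: not fully free for 12:15-13:00.

Beatriz, Mateo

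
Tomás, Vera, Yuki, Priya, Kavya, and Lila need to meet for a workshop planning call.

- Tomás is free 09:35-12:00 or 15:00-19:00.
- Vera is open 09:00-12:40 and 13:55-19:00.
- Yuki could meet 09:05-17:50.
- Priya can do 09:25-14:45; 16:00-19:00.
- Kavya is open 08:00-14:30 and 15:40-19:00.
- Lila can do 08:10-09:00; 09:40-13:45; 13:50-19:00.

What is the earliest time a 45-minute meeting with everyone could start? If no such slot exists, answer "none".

Tomás ∩ Vera: 09:35-12:00, 15:00-19:00.
Tomás ∩ Vera ∩ Yuki: 09:35-12:00, 15:00-17:50.
Tomás ∩ Vera ∩ Yuki ∩ Priya: 09:35-12:00, 16:00-17:50.
Tomás ∩ Vera ∩ Yuki ∩ Priya ∩ Kavya: 09:35-12:00, 16:00-17:50.
Tomás ∩ Vera ∩ Yuki ∩ Priya ∩ Kavya ∩ Lila: 09:40-12:00, 16:00-17:50.
Those are the intersection windows.
The first common window of at least 45 minutes is 09:40-12:00, so the earliest start is 09:40.

09:40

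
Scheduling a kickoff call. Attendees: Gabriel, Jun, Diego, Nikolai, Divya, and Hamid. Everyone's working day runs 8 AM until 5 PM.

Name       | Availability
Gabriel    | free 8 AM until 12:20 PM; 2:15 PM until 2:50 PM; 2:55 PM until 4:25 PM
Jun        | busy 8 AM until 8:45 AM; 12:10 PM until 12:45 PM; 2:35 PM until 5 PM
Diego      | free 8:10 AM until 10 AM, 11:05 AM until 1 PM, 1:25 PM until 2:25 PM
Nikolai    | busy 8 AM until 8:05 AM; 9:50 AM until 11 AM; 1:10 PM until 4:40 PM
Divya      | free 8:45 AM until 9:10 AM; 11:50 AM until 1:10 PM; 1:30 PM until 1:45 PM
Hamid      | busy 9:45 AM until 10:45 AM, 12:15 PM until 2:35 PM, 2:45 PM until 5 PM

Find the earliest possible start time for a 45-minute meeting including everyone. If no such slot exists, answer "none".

none

Gabriel free: 08:00-12:20, 14:15-14:50, 14:55-16:25.
Jun free: 08:45-12:10, 12:45-14:35 (invert busy blocks within the working day).
Diego free: 08:10-10:00, 11:05-13:00, 13:25-14:25.
Nikolai free: 08:05-09:50, 11:00-13:10, 16:40-17:00 (invert busy blocks within the working day).
Divya free: 08:45-09:10, 11:50-13:10, 13:30-13:45.
Hamid free: 08:00-09:45, 10:45-12:15, 14:35-14:45 (invert busy blocks within the working day).
Gabriel ∩ Jun: 08:45-12:10, 14:15-14:35.
Gabriel ∩ Jun ∩ Diego: 08:45-10:00, 11:05-12:10, 14:15-14:25.
Gabriel ∩ Jun ∩ Diego ∩ Nikolai: 08:45-09:50, 11:05-12:10.
Gabriel ∩ Jun ∩ Diego ∩ Nikolai ∩ Divya: 08:45-09:10, 11:50-12:10.
Gabriel ∩ Jun ∩ Diego ∩ Nikolai ∩ Divya ∩ Hamid: 08:45-09:10, 11:50-12:10.
No common window is at least 45 minutes long.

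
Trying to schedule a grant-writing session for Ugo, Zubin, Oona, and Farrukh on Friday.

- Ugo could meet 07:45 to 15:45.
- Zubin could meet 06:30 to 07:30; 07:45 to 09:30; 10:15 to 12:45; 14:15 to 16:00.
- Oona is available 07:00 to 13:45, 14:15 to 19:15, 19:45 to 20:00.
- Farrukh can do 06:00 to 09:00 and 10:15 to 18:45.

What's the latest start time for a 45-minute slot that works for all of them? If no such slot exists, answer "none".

Ugo ∩ Zubin: 07:45-09:30, 10:15-12:45, 14:15-15:45.
Ugo ∩ Zubin ∩ Oona: 07:45-09:30, 10:15-12:45, 14:15-15:45.
Ugo ∩ Zubin ∩ Oona ∩ Farrukh: 07:45-09:00, 10:15-12:45, 14:15-15:45.
Those are the intersection windows.
The last common window of at least 45 minutes is 14:15-15:45; a 45-minute meeting can start as late as 15:00 and still end by 15:45.

15:00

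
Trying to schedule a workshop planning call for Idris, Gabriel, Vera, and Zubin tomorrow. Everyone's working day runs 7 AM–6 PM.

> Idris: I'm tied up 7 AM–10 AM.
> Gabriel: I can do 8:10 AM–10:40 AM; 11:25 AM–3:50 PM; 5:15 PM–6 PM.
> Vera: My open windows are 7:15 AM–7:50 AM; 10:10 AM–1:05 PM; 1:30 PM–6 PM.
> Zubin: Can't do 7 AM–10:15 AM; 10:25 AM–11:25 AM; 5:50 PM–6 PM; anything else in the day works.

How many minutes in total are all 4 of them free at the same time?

Idris free: 10:00-18:00 (invert busy blocks within the working day).
Gabriel free: 08:10-10:40, 11:25-15:50, 17:15-18:00.
Vera free: 07:15-07:50, 10:10-13:05, 13:30-18:00.
Zubin free: 10:15-10:25, 11:25-17:50 (invert busy blocks within the working day).
Idris ∩ Gabriel: 10:00-10:40, 11:25-15:50, 17:15-18:00.
Idris ∩ Gabriel ∩ Vera: 10:10-10:40, 11:25-13:05, 13:30-15:50, 17:15-18:00.
Idris ∩ Gabriel ∩ Vera ∩ Zubin: 10:15-10:25, 11:25-13:05, 13:30-15:50, 17:15-17:50.
Summing the common windows: 10 + 100 + 140 + 35 = 285 minutes.

285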